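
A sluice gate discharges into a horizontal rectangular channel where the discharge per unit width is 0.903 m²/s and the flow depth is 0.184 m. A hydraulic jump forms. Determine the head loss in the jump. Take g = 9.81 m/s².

ΔE = 0.493 m

V₁ = q/y₁ = 0.903/0.184 = 4.91 m/s. Fr₁ = V₁/√(g·y₁) = 4.91/√(9.81×0.184) = 3.65.
From the momentum equation for a rectangular channel, y₂/y₁ = ½[√(1 + 8Fr₁²) − 1] = ½[√107.7 − 1] = 4.69.
y₂ = 4.69 × 0.184 = 0.863 m.
Head loss: ΔE = (y₂ − y₁)³/(4y₁y₂) = (0.863 − 0.184)³/(4×0.184×0.863) = 0.313/0.635 = 0.493 m.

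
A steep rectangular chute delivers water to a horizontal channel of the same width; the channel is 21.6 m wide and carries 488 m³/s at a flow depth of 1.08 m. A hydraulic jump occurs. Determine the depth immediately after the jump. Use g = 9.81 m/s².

y₂ = 9.29 m

q = Q/b = 488/21.6 = 22.6 m²/s; V₁ = q/y₁ = 20.9 m/s. Fr₁ = V₁/√(g·y₁) = 6.43.
Bélanger equation: y₂/y₁ = ½[√(1 + 8Fr₁²) − 1] = ½[√331.4 − 1] = 8.60.
y₂ = 8.60 × 1.08 = 9.29 m.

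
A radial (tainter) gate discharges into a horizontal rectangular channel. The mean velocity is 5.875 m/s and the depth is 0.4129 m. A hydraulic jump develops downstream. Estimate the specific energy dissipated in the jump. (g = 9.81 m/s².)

Fr₁ = V₁/√(g·y₁) = 5.875/√(9.81×0.4129) = 2.919.
From the momentum equation for a rectangular channel, y₂/y₁ = ½[√(1 + 8Fr₁²) − 1] = ½[√69.170 − 1] = 3.658.
y₂ = 3.658 × 0.4129 = 1.511 m.
q = V₁·y₁ = 5.875 × 0.4129 = 2.426 m²/s. V₂ = q/y₂ = 2.426/1.511 = 1.606 m/s. E₁ = y₁ + V₁²/2g = 2.172 m; E₂ = y₂ + V₂²/2g = 1.642 m. ΔE = E₁ − E₂ = 0.5301 m.

ΔE = 0.5301 m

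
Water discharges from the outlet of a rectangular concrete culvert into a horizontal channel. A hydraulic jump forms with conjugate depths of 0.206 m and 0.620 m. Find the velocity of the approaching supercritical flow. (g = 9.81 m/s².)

For a rectangular channel the momentum equation gives q² = ½·g·y₁·y₂·(y₁ + y₂) = ½×9.81×0.206×0.620×0.826 = 0.517.
q = √0.517 = 0.719 m²/s.
V₁ = q/y₁ = 0.719/0.206 = 3.49 m/s.

V₁ = 3.49 m/s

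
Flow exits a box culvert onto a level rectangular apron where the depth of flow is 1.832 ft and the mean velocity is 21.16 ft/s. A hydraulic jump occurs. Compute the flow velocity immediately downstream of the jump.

V₂ = 6.172 ft/s

Fr₁ = V₁/√(g·y₁) = 21.16/√(32.2×1.832) = 2.755.
Conjugate-depth relation: y₂/y₁ = ½[√(1 + 8Fr₁²) − 1] = ½[√61.721 − 1] = 3.428.
y₂ = 3.428 × 1.832 = 6.280 ft.
q = V₁·y₁ = 21.16 × 1.832 = 38.77 ft²/s.
V₂ = q/y₂ = 38.77/6.280 = 6.172 ft/s.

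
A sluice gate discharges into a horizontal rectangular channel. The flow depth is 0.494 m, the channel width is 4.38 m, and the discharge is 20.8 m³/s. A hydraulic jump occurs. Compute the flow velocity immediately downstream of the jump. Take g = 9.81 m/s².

V₂ = 1.69 m/s

q = Q/b = 20.8/4.38 = 4.75 m²/s; V₁ = q/y₁ = 9.61 m/s. Fr₁ = V₁/√(g·y₁) = 4.37.
By Bélanger, y₂/y₁ = ½[√(1 + 8Fr₁²) − 1] = ½[√153.6 − 1] = 5.70.
y₂ = 5.70 × 0.494 = 2.81 m.
V₂ = q/y₂ = 4.75/2.81 = 1.69 m/s.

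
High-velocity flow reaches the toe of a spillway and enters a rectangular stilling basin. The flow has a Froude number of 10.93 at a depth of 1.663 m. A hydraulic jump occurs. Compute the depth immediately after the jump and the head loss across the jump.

Fr₁ = 10.93 (given).
Bélanger equation: y₂/y₁ = ½[√(1 + 8Fr₁²) − 1] = ½[√956.72 − 1] = 14.97.
y₂ = 14.97 × 1.663 = 24.89 m.
Head loss: ΔE = (y₂ − y₁)³/(4y₁y₂) = (24.89 − 1.663)³/(4×1.663×24.89) = 12527/165.6 = 75.67 m.

y₂ = 24.89 m; ΔE = 75.67 m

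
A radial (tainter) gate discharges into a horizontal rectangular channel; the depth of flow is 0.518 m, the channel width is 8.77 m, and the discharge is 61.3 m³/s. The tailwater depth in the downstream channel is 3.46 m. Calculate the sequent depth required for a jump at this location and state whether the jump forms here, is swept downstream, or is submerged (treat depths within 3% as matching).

q = Q/b = 61.3/8.77 = 6.99 m²/s; V₁ = q/y₁ = 13.5 m/s. Fr₁ = V₁/√(g·y₁) = 5.99.
By Bélanger, y₂/y₁ = ½[√(1 + 8Fr₁²) − 1] = ½[√287.7 − 1] = 7.98.
y₂ = 7.98 × 0.518 = 4.13 m.
Tailwater y_tw = 3.46 m: y_tw < y₂, so the jump is swept downstream.

y₂ = 4.13 m; the jump is swept downstream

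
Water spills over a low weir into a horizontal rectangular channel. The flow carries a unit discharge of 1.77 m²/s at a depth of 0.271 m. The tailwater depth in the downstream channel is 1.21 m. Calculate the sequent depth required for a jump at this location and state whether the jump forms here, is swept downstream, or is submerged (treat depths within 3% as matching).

y₂ = 1.41 m; the jump is swept downstream

V₁ = q/y₁ = 1.77/0.271 = 6.53 m/s. Fr₁ = V₁/√(g·y₁) = 6.53/√(9.81×0.271) = 4.01.
Conjugate-depth relation: y₂/y₁ = ½[√(1 + 8Fr₁²) − 1] = ½[√129.4 − 1] = 5.19.
y₂ = 5.19 × 0.271 = 1.41 m.
Tailwater y_tw = 1.21 m: y_tw < y₂, so the jump is swept downstream.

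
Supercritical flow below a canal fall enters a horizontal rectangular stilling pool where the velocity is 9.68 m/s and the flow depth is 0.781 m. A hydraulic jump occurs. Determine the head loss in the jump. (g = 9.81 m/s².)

ΔE = 1.83 m

Fr₁ = V₁/√(g·y₁) = 9.68/√(9.81×0.781) = 3.50.
From the momentum equation for a rectangular channel, y₂/y₁ = ½[√(1 + 8Fr₁²) − 1] = ½[√98.84 − 1] = 4.47.
y₂ = 4.47 × 0.781 = 3.49 m.
Head loss: ΔE = (y₂ − y₁)³/(4y₁y₂) = (3.49 − 0.781)³/(4×0.781×3.49) = 19.9/10.9 = 1.83 m.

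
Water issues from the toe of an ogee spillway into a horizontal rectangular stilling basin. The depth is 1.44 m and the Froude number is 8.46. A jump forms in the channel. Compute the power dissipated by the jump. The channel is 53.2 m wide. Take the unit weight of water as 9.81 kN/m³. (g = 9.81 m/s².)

P = 861617 kW

Fr₁ = 8.46 (given).
Bélanger equation: y₂/y₁ = ½[√(1 + 8Fr₁²) − 1] = ½[√573.6 − 1] = 11.5.
y₂ = 11.5 × 1.44 = 16.5 m.
V₁ = Fr₁·√(g·y₁) = 8.46×√(9.81×1.44) = 31.8 m/s; q = V₁·y₁ = 45.8 m²/s. V₂ = q/y₂ = 45.8/16.5 = 2.77 m/s. E₁ = y₁ + V₁²/2g = 53.0 m; E₂ = y₂ + V₂²/2g = 16.9 m. ΔE = E₁ − E₂ = 36.1 m.
Q = q·b = 45.8 × 53.2 = 2436 m³/s. P = γ·Q·ΔE = 9.81 × 2436 × 36.1 = 861617 kW.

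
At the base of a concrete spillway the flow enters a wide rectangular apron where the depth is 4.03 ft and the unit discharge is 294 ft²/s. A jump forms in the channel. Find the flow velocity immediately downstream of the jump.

V₁ = q/y₁ = 294/4.03 = 73.0 ft/s. Fr₁ = V₁/√(g·y₁) = 73.0/√(32.2×4.03) = 6.40.
Sequent-depth ratio: y₂/y₁ = ½[√(1 + 8Fr₁²) − 1] = ½[√329.1 − 1] = 8.57.
y₂ = 8.57 × 4.03 = 34.5 ft.
V₂ = q/y₂ = 294/34.5 = 8.51 ft/s.

V₂ = 8.51 ft/s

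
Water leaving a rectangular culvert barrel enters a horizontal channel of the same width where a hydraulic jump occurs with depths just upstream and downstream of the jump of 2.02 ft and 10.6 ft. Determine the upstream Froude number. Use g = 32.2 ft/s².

Fr₁ = 4.05

For a rectangular channel the momentum equation gives q² = ½·g·y₁·y₂·(y₁ + y₂) = ½×32.2×2.02×10.6×12.6 = 4351.
q = √4351 = 66.0 ft²/s.
V₁ = q/y₁ = 32.7 ft/s; Fr₁ = V₁/√(g·y₁) = 4.05.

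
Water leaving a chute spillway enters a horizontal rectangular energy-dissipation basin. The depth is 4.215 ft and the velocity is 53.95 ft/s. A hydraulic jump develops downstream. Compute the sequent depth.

Fr₁ = V₁/√(g·y₁) = 53.95/√(32.2×4.215) = 4.631.
By Bélanger, y₂/y₁ = ½[√(1 + 8Fr₁²) − 1] = ½[√172.56 − 1] = 6.068.
y₂ = 6.068 × 4.215 = 25.58 ft.

y₂ = 25.58 ft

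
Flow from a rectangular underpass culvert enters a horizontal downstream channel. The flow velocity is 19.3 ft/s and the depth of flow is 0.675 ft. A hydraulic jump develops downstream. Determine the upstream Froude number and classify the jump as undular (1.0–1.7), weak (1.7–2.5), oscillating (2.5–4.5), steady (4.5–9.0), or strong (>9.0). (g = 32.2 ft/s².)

Fr₁ = 4.14; oscillating jump

Fr₁ = V₁/√(g·y₁) = 19.3/√(32.2×0.675) = 4.14.
Fr₁ = 4.14 lies in the oscillating range.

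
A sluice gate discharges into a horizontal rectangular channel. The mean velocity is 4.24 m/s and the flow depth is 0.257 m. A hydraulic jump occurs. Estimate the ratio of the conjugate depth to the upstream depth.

Fr₁ = V₁/√(g·y₁) = 4.24/√(9.81×0.257) = 2.67.
From the momentum equation for a rectangular channel, y₂/y₁ = ½[√(1 + 8Fr₁²) − 1] = ½[√58.05 − 1] = 3.31.

y₂/y₁ = 3.31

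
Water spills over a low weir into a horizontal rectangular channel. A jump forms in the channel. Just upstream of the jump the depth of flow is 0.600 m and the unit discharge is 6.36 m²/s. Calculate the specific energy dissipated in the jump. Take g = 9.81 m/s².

V₁ = q/y₁ = 6.36/0.600 = 10.6 m/s. Fr₁ = V₁/√(g·y₁) = 10.6/√(9.81×0.600) = 4.37.
Sequent-depth ratio: y₂/y₁ = ½[√(1 + 8Fr₁²) − 1] = ½[√153.7 − 1] = 5.70.
y₂ = 5.70 × 0.600 = 3.42 m.
Head loss: ΔE = (y₂ − y₁)³/(4y₁y₂) = (3.42 − 0.600)³/(4×0.600×3.42) = 22.4/8.21 = 2.73 m.

ΔE = 2.73 m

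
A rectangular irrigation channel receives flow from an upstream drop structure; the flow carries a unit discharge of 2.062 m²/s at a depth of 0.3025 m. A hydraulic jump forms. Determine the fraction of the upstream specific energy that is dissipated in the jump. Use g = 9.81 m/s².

ΔE/E₁ = 0.386 (38.6%)

V₁ = q/y₁ = 2.062/0.3025 = 6.817 m/s. Fr₁ = V₁/√(g·y₁) = 6.817/√(9.81×0.3025) = 3.957.
From the momentum equation for a rectangular channel, y₂/y₁ = ½[√(1 + 8Fr₁²) − 1] = ½[√126.26 − 1] = 5.118.
y₂ = 5.118 × 0.3025 = 1.548 m.
E₁ = y₁ + V₁²/2g = 2.671 m. ΔE = (y₂ − y₁)³/(4y₁y₂) = 1.032 m. ΔE/E₁ = 1.032/2.671 = 0.386.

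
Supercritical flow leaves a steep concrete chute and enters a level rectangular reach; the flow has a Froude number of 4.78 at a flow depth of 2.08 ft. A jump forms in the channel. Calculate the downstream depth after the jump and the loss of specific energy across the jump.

Fr₁ = 4.78 (given).
By Bélanger, y₂/y₁ = ½[√(1 + 8Fr₁²) − 1] = ½[√183.8 − 1] = 6.28.
y₂ = 6.28 × 2.08 = 13.1 ft.
V₁ = Fr₁·√(g·y₁) = 4.78×√(32.2×2.08) = 39.1 ft/s; q = V₁·y₁ = 81.4 ft²/s. V₂ = q/y₂ = 81.4/13.1 = 6.23 ft/s. E₁ = y₁ + V₁²/2g = 25.8 ft; E₂ = y₂ + V₂²/2g = 13.7 ft. ΔE = E₁ − E₂ = 12.2 ft.

y₂ = 13.1 ft; ΔE = 12.2 ft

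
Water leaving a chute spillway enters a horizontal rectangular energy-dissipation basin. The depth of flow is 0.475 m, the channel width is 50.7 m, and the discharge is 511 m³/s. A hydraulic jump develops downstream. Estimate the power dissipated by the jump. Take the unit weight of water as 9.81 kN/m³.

q = Q/b = 511/50.7 = 10.1 m²/s; V₁ = q/y₁ = 21.2 m/s. Fr₁ = V₁/√(g·y₁) = 9.83.
Bélanger equation: y₂/y₁ = ½[√(1 + 8Fr₁²) − 1] = ½[√774.0 − 1] = 13.4.
y₂ = 13.4 × 0.475 = 6.37 m.
Head loss: ΔE = (y₂ − y₁)³/(4y₁y₂) = (6.37 − 0.475)³/(4×0.475×6.37) = 205/12.1 = 16.9 m.
P = γ·Q·ΔE = 9.81 × 511 × 16.9 = 84845 kW.

P = 84845 kW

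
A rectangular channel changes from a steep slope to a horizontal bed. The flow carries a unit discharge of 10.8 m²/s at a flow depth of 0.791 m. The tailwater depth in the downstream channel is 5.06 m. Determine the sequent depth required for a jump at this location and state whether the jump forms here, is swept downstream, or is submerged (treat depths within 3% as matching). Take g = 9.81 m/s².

y₂ = 5.10 m; the jump forms here

V₁ = q/y₁ = 10.8/0.791 = 13.7 m/s. Fr₁ = V₁/√(g·y₁) = 13.7/√(9.81×0.791) = 4.90.
Sequent-depth ratio: y₂/y₁ = ½[√(1 + 8Fr₁²) − 1] = ½[√193.2 − 1] = 6.45.
y₂ = 6.45 × 0.791 = 5.10 m.
Tailwater y_tw = 5.06 m: y_tw ≈ y₂, so the jump forms here.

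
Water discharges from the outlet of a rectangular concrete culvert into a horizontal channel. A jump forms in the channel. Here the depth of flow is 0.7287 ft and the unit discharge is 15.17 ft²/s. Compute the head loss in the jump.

V₁ = q/y₁ = 15.17/0.7287 = 20.82 ft/s. Fr₁ = V₁/√(g·y₁) = 20.82/√(32.2×0.7287) = 4.298.
Conjugate-depth relation: y₂/y₁ = ½[√(1 + 8Fr₁²) − 1] = ½[√148.76 − 1] = 5.598.
y₂ = 5.598 × 0.7287 = 4.080 ft.
V₂ = q/y₂ = 15.17/4.080 = 3.719 ft/s. E₁ = y₁ + V₁²/2g = 7.458 ft; E₂ = y₂ + V₂²/2g = 4.294 ft. ΔE = E₁ − E₂ = 3.164 ft.

ΔE = 3.164 ft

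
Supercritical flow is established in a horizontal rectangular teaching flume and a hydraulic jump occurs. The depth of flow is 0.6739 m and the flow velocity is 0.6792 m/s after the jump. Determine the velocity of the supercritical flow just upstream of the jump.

Fr₂ = V₂/√(g·y₂) = 0.6792/√(9.81×0.6739) = 0.2642.
The Bélanger relation is symmetric: y₁/y₂ = ½[√(1 + 8Fr₂²) − 1] = ½[√1.5582 − 1] = 0.1241.
y₁ = 0.1241 × 0.6739 = 0.08366 m.
V₁ = q/y₁ = 0.4577/0.08366 = 5.471 m/s.

V₁ = 5.471 m/s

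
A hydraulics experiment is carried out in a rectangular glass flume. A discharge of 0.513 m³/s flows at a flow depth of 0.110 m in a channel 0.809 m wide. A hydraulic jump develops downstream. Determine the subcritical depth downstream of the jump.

q = Q/b = 0.513/0.809 = 0.634 m²/s; V₁ = q/y₁ = 5.76 m/s. Fr₁ = V₁/√(g·y₁) = 5.55.
By Bélanger, y₂/y₁ = ½[√(1 + 8Fr₁²) − 1] = ½[√247.4 − 1] = 7.36.
y₂ = 7.36 × 0.110 = 0.810 m.

y₂ = 0.810 m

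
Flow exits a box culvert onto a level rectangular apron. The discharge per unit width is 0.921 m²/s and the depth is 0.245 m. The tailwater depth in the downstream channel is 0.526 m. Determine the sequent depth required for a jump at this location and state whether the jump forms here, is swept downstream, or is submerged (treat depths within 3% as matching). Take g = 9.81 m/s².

y₂ = 0.727 m; the jump is swept downstream

V₁ = q/y₁ = 0.921/0.245 = 3.76 m/s. Fr₁ = V₁/√(g·y₁) = 3.76/√(9.81×0.245) = 2.42.
By Bélanger, y₂/y₁ = ½[√(1 + 8Fr₁²) − 1] = ½[√48.04 − 1] = 2.97.
y₂ = 2.97 × 0.245 = 0.727 m.
Tailwater y_tw = 0.526 m: y_tw < y₂, so the jump is swept downstream.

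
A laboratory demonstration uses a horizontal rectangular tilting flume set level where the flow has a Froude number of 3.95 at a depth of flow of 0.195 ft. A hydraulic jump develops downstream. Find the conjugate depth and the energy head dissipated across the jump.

Fr₁ = 3.95 (given).
Bélanger equation: y₂/y₁ = ½[√(1 + 8Fr₁²) − 1] = ½[√125.8 − 1] = 5.11.
y₂ = 5.11 × 0.195 = 0.996 ft.
V₁ = Fr₁·√(g·y₁) = 3.95×√(32.2×0.195) = 9.90 ft/s; q = V₁·y₁ = 1.93 ft²/s. V₂ = q/y₂ = 1.93/0.996 = 1.94 ft/s. E₁ = y₁ + V₁²/2g = 1.72 ft; E₂ = y₂ + V₂²/2g = 1.05 ft. ΔE = E₁ − E₂ = 0.662 ft.

y₂ = 0.996 ft; ΔE = 0.662 ft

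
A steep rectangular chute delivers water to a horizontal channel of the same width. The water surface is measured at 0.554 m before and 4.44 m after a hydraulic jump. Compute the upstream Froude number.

For a rectangular channel the momentum equation gives q² = ½·g·y₁·y₂·(y₁ + y₂) = ½×9.81×0.554×4.44×4.99 = 60.3.
q = √60.3 = 7.76 m²/s.
V₁ = q/y₁ = 14.0 m/s; Fr₁ = V₁/√(g·y₁) = 6.01.

Fr₁ = 6.01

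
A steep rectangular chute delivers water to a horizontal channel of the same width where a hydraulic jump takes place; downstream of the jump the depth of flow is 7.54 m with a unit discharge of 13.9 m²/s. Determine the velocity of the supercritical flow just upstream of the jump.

V₁ = 21.8 m/s

V₂ = q/y₂ = 13.9/7.54 = 1.84 m/s; Fr₂ = V₂/√(g·y₂) = 0.214.
From the momentum equation (using Fr₂), y₁/y₂ = ½[√(1 + 8Fr₂²) − 1] = ½[√1.368 − 1] = 0.0847.
y₁ = 0.0847 × 7.54 = 0.639 m.
V₁ = q/y₁ = 13.9/0.639 = 21.8 m/s.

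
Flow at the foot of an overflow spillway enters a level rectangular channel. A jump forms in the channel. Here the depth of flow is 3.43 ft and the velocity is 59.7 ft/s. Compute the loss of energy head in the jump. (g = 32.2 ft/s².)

Fr₁ = V₁/√(g·y₁) = 59.7/√(32.2×3.43) = 5.68.
Bélanger equation: y₂/y₁ = ½[√(1 + 8Fr₁²) − 1] = ½[√259.2 − 1] = 7.55.
y₂ = 7.55 × 3.43 = 25.9 ft.
Head loss: ΔE = (y₂ − y₁)³/(4y₁y₂) = (25.9 − 3.43)³/(4×3.43×25.9) = 11336/355 = 31.9 ft.

ΔE = 31.9 ft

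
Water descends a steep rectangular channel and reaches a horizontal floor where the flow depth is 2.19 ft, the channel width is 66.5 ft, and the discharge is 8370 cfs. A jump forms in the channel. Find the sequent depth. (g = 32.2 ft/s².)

y₂ = 20.1 ft

q = Q/b = 8370/66.5 = 126 ft²/s; V₁ = q/y₁ = 57.5 ft/s. Fr₁ = V₁/√(g·y₁) = 6.84.
From the momentum equation for a rectangular channel, y₂/y₁ = ½[√(1 + 8Fr₁²) − 1] = ½[√375.7 − 1] = 9.19.
y₂ = 9.19 × 2.19 = 20.1 ft.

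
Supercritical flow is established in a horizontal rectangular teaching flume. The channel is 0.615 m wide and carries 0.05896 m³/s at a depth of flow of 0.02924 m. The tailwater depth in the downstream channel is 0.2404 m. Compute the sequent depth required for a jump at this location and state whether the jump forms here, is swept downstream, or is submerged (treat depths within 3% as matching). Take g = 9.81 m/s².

q = Q/b = 0.05896/0.615 = 0.09587 m²/s; V₁ = q/y₁ = 3.279 m/s. Fr₁ = V₁/√(g·y₁) = 6.122.
From the momentum equation for a rectangular channel, y₂/y₁ = ½[√(1 + 8Fr₁²) − 1] = ½[√300.82 − 1] = 8.172.
y₂ = 8.172 × 0.02924 = 0.2389 m.
Tailwater y_tw = 0.2404 m: y_tw ≈ y₂, so the jump forms here.

y₂ = 0.2389 m; the jump forms here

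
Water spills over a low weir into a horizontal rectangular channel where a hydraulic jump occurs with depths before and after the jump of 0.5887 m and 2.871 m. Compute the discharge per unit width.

q = 5.356 m²/s

For a rectangular channel the momentum equation gives q² = ½·g·y₁·y₂·(y₁ + y₂) = ½×9.81×0.5887×2.871×3.460 = 28.68.
q = √28.68 = 5.356 m²/s.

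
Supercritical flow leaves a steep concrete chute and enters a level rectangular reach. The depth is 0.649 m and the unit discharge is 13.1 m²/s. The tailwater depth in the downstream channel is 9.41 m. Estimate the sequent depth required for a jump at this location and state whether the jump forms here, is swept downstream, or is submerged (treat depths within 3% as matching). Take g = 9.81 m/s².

V₁ = q/y₁ = 13.1/0.649 = 20.2 m/s. Fr₁ = V₁/√(g·y₁) = 20.2/√(9.81×0.649) = 8.00.
Bélanger equation: y₂/y₁ = ½[√(1 + 8Fr₁²) − 1] = ½[√513.0 − 1] = 10.8.
y₂ = 10.8 × 0.649 = 7.02 m.
Tailwater y_tw = 9.41 m: y_tw > y₂, so the jump is submerged.

y₂ = 7.02 m; the jump is submerged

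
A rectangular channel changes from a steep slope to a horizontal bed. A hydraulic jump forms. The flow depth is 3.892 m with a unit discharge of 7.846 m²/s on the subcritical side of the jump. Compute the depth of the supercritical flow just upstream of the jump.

y₁ = 0.7019 m

V₂ = q/y₂ = 7.846/3.892 = 2.016 m/s; Fr₂ = V₂/√(g·y₂) = 0.3263.
From the momentum equation (using Fr₂), y₁/y₂ = ½[√(1 + 8Fr₂²) − 1] = ½[√1.8515 − 1] = 0.1804.
y₁ = 0.1804 × 3.892 = 0.7019 m.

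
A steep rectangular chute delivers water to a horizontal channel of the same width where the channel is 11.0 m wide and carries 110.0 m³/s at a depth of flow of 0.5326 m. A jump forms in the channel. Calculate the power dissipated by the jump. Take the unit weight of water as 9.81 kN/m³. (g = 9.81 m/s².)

q = Q/b = 110.0/11.0 = 10.00 m²/s; V₁ = q/y₁ = 18.78 m/s. Fr₁ = V₁/√(g·y₁) = 8.214.
Bélanger equation: y₂/y₁ = ½[√(1 + 8Fr₁²) − 1] = ½[√540.78 − 1] = 11.13.
y₂ = 11.13 × 0.5326 = 5.926 m.
Head loss: ΔE = (y₂ − y₁)³/(4y₁y₂) = (5.926 − 0.5326)³/(4×0.5326×5.926) = 156.9/12.63 = 12.43 m.
P = γ·Q·ΔE = 9.81 × 110.0 × 12.43 = 13412 kW.

P = 13412 kW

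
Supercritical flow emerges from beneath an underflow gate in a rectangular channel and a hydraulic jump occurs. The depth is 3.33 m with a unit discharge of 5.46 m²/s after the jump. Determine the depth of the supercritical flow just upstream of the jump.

y₁ = 0.479 m

V₂ = q/y₂ = 5.46/3.33 = 1.64 m/s; Fr₂ = V₂/√(g·y₂) = 0.287.
From the momentum equation (using Fr₂), y₁/y₂ = ½[√(1 + 8Fr₂²) − 1] = ½[√1.658 − 1] = 0.144.
y₁ = 0.144 × 3.33 = 0.479 m.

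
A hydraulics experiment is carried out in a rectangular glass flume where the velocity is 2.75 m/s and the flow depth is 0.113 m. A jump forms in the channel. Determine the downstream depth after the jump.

y₂ = 0.365 m

Fr₁ = V₁/√(g·y₁) = 2.75/√(9.81×0.113) = 2.61.
From the momentum equation for a rectangular channel, y₂/y₁ = ½[√(1 + 8Fr₁²) − 1] = ½[√55.58 − 1] = 3.23.
y₂ = 3.23 × 0.113 = 0.365 m.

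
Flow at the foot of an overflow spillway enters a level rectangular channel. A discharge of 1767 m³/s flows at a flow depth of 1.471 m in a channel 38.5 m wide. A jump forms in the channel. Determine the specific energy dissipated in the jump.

q = Q/b = 1767/38.5 = 45.90 m²/s; V₁ = q/y₁ = 31.20 m/s. Fr₁ = V₁/√(g·y₁) = 8.213.
Conjugate-depth relation: y₂/y₁ = ½[√(1 + 8Fr₁²) − 1] = ½[√540.68 − 1] = 11.13.
y₂ = 11.13 × 1.471 = 16.37 m.
Head loss: ΔE = (y₂ − y₁)³/(4y₁y₂) = (16.37 − 1.471)³/(4×1.471×16.37) = 3305/96.30 = 34.32 m.

ΔE = 34.32 m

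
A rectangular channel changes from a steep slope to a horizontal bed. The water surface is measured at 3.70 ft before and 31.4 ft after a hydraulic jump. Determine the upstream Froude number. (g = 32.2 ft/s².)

Fr₁ = 6.34

For a rectangular channel the momentum equation gives q² = ½·g·y₁·y₂·(y₁ + y₂) = ½×32.2×3.70×31.4×35.1 = 65654.
q = √65654 = 256 ft²/s.
V₁ = q/y₁ = 69.3 ft/s; Fr₁ = V₁/√(g·y₁) = 6.34.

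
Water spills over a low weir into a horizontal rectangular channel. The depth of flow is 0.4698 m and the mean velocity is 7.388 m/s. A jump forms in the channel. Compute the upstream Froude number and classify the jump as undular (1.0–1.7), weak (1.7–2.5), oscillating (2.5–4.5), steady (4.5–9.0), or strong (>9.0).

Fr₁ = 3.441; oscillating jump

Fr₁ = V₁/√(g·y₁) = 7.388/√(9.81×0.4698) = 3.441.
Fr₁ = 3.441 lies in the oscillating range.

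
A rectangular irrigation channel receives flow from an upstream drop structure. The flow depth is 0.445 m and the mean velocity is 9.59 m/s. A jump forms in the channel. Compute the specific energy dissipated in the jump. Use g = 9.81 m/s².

ΔE = 2.33 m

Fr₁ = V₁/√(g·y₁) = 9.59/√(9.81×0.445) = 4.59.
Sequent-depth ratio: y₂/y₁ = ½[√(1 + 8Fr₁²) − 1] = ½[√169.5 − 1] = 6.01.
y₂ = 6.01 × 0.445 = 2.67 m.
Head loss: ΔE = (y₂ − y₁)³/(4y₁y₂) = (2.67 − 0.445)³/(4×0.445×2.67) = 11.1/4.76 = 2.33 m.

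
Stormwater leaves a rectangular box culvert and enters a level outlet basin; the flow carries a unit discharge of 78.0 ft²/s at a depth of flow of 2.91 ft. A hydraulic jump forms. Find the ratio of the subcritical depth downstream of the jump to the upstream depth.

y₂/y₁ = 3.45

V₁ = q/y₁ = 78.0/2.91 = 26.8 ft/s. Fr₁ = V₁/√(g·y₁) = 26.8/√(32.2×2.91) = 2.77.
Sequent-depth ratio: y₂/y₁ = ½[√(1 + 8Fr₁²) − 1] = ½[√62.34 − 1] = 3.45.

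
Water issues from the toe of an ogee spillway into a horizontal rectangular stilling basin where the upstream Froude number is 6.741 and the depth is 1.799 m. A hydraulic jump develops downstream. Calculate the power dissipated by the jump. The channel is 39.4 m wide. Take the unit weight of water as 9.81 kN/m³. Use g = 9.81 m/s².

Fr₁ = 6.741 (given).
Conjugate-depth relation: y₂/y₁ = ½[√(1 + 8Fr₁²) − 1] = ½[√364.53 − 1] = 9.046.
y₂ = 9.046 × 1.799 = 16.27 m.
Head loss: ΔE = (y₂ − y₁)³/(4y₁y₂) = (16.27 − 1.799)³/(4×1.799×16.27) = 3033/117.1 = 25.90 m.
V₁ = Fr₁·√(g·y₁) = 6.741×√(9.81×1.799) = 28.32 m/s; q = V₁·y₁ = 50.95 m²/s. Q = q·b = 50.95 × 39.4 = 2007 m³/s. P = γ·Q·ΔE = 9.81 × 2007 × 25.90 = 509990 kW.

P = 509990 kW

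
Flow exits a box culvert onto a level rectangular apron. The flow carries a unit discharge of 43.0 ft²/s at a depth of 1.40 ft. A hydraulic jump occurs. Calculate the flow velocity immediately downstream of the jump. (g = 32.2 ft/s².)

V₁ = q/y₁ = 43.0/1.40 = 30.7 ft/s. Fr₁ = V₁/√(g·y₁) = 30.7/√(32.2×1.40) = 4.57.
Sequent-depth ratio: y₂/y₁ = ½[√(1 + 8Fr₁²) − 1] = ½[√168.4 − 1] = 5.99.
y₂ = 5.99 × 1.40 = 8.38 ft.
V₂ = q/y₂ = 43.0/8.38 = 5.13 ft/s.

V₂ = 5.13 ft/s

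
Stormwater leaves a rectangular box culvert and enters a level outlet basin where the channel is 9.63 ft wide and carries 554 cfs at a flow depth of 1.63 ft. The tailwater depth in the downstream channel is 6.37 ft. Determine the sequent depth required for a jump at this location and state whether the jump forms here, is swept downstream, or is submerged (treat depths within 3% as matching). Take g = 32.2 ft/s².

q = Q/b = 554/9.63 = 57.5 ft²/s; V₁ = q/y₁ = 35.3 ft/s. Fr₁ = V₁/√(g·y₁) = 4.87.
Bélanger equation: y₂/y₁ = ½[√(1 + 8Fr₁²) − 1] = ½[√190.9 − 1] = 6.41.
y₂ = 6.41 × 1.63 = 10.4 ft.
Tailwater y_tw = 6.37 ft: y_tw < y₂, so the jump is swept downstream.

y₂ = 10.4 ft; the jump is swept downstream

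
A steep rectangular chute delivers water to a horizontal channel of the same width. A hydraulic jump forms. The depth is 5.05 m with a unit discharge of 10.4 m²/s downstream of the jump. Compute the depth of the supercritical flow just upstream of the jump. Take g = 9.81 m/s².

V₂ = q/y₂ = 10.4/5.05 = 2.06 m/s; Fr₂ = V₂/√(g·y₂) = 0.293.
The Bélanger relation is symmetric: y₁/y₂ = ½[√(1 + 8Fr₂²) − 1] = ½[√1.685 − 1] = 0.149.
y₁ = 0.149 × 5.05 = 0.753 m.

y₁ = 0.753 m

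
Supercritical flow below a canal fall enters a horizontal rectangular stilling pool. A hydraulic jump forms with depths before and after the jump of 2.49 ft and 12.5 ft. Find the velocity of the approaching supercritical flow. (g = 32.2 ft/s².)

V₁ = 34.8 ft/s

For a rectangular channel the momentum equation gives q² = ½·g·y₁·y₂·(y₁ + y₂) = ½×32.2×2.49×12.5×15.0 = 7512.
q = √7512 = 86.7 ft²/s.
V₁ = q/y₁ = 86.7/2.49 = 34.8 ft/s.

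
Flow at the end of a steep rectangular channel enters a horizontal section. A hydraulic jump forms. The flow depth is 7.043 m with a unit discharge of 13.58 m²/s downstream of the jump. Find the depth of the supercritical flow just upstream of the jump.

V₂ = q/y₂ = 13.58/7.043 = 1.928 m/s; Fr₂ = V₂/√(g·y₂) = 0.2320.
The Bélanger relation is symmetric: y₁/y₂ = ½[√(1 + 8Fr₂²) − 1] = ½[√1.4305 − 1] = 0.09801.
y₁ = 0.09801 × 7.043 = 0.6903 m.

y₁ = 0.6903 m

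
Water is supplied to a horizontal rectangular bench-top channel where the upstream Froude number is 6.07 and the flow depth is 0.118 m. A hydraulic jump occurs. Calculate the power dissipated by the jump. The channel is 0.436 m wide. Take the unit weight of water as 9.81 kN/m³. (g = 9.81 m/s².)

P = 4.29 kW

Fr₁ = 6.07 (given).
Bélanger equation: y₂/y₁ = ½[√(1 + 8Fr₁²) − 1] = ½[√295.8 − 1] = 8.10.
y₂ = 8.10 × 0.118 = 0.956 m.
Head loss: ΔE = (y₂ − y₁)³/(4y₁y₂) = (0.956 − 0.118)³/(4×0.118×0.956) = 0.588/0.451 = 1.30 m.
V₁ = Fr₁·√(g·y₁) = 6.07×√(9.81×0.118) = 6.53 m/s; q = V₁·y₁ = 0.771 m²/s. Q = q·b = 0.771 × 0.436 = 0.336 m³/s. P = γ·Q·ΔE = 9.81 × 0.336 × 1.30 = 4.29 kW.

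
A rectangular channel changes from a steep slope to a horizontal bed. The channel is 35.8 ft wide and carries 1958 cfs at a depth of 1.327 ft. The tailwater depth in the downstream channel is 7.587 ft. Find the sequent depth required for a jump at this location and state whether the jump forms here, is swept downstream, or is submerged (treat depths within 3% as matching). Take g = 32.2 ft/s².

y₂ = 11.19 ft; the jump is swept downstream

q = Q/b = 1958/35.8 = 54.69 ft²/s; V₁ = q/y₁ = 41.22 ft/s. Fr₁ = V₁/√(g·y₁) = 6.305.
From the momentum equation for a rectangular channel, y₂/y₁ = ½[√(1 + 8Fr₁²) − 1] = ½[√319.04 − 1] = 8.431.
y₂ = 8.431 × 1.327 = 11.19 ft.
Tailwater y_tw = 7.587 ft: y_tw < y₂, so the jump is swept downstream.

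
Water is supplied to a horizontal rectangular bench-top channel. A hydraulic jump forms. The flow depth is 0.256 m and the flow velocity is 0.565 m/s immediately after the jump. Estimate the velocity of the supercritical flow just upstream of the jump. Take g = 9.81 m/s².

Fr₂ = V₂/√(g·y₂) = 0.565/√(9.81×0.256) = 0.357.
The Bélanger relation is symmetric: y₁/y₂ = ½[√(1 + 8Fr₂²) − 1] = ½[√2.017 − 1] = 0.210.
y₁ = 0.210 × 0.256 = 0.0538 m.
V₁ = q/y₁ = 0.145/0.0538 = 2.69 m/s.

V₁ = 2.69 m/s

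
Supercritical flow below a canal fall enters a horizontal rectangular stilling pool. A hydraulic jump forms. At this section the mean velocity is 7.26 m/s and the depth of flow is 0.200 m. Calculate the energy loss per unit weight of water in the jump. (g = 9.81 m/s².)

Fr₁ = V₁/√(g·y₁) = 7.26/√(9.81×0.200) = 5.18.
Conjugate-depth relation: y₂/y₁ = ½[√(1 + 8Fr₁²) − 1] = ½[√215.9 − 1] = 6.85.
y₂ = 6.85 × 0.200 = 1.37 m.
q = V₁·y₁ = 7.26 × 0.200 = 1.45 m²/s. V₂ = q/y₂ = 1.45/1.37 = 1.06 m/s. E₁ = y₁ + V₁²/2g = 2.89 m; E₂ = y₂ + V₂²/2g = 1.43 m. ΔE = E₁ − E₂ = 1.46 m.

ΔE = 1.46 m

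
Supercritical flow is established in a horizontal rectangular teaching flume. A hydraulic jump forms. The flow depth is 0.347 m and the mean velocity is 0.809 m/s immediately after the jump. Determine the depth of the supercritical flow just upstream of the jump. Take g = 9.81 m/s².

y₁ = 0.103 m

Fr₂ = V₂/√(g·y₂) = 0.809/√(9.81×0.347) = 0.438.
The Bélanger relation is symmetric: y₁/y₂ = ½[√(1 + 8Fr₂²) − 1] = ½[√2.538 − 1] = 0.297.
y₁ = 0.297 × 0.347 = 0.103 m.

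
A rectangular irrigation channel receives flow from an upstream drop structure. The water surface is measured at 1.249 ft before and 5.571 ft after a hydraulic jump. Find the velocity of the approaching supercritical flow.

V₁ = 22.13 ft/s

For a rectangular channel the momentum equation gives q² = ½·g·y₁·y₂·(y₁ + y₂) = ½×32.2×1.249×5.571×6.820 = 764.0.
q = √764.0 = 27.64 ft²/s.
V₁ = q/y₁ = 27.64/1.249 = 22.13 ft/s.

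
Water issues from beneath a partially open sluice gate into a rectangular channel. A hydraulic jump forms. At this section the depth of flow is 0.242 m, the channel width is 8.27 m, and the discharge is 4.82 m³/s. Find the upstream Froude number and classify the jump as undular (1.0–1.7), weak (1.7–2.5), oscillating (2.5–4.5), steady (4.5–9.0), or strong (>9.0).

Fr₁ = 1.56; undular jump

q = Q/b = 4.82/8.27 = 0.583 m²/s; V₁ = q/y₁ = 2.41 m/s. Fr₁ = V₁/√(g·y₁) = 1.56.
Fr₁ = 1.56 lies in the undular range.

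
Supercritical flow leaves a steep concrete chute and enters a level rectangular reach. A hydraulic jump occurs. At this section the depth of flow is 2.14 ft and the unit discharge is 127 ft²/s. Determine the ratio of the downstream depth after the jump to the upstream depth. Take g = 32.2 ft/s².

V₁ = q/y₁ = 127/2.14 = 59.3 ft/s. Fr₁ = V₁/√(g·y₁) = 59.3/√(32.2×2.14) = 7.15.
Bélanger equation: y₂/y₁ = ½[√(1 + 8Fr₁²) − 1] = ½[√409.9 − 1] = 9.62.

y₂/y₁ = 9.62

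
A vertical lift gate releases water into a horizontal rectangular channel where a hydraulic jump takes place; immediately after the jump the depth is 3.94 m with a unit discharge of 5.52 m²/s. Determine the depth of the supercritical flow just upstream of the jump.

y₁ = 0.366 m

V₂ = q/y₂ = 5.52/3.94 = 1.40 m/s; Fr₂ = V₂/√(g·y₂) = 0.225.
Applying the sequent-depth relation in reverse, y₁/y₂ = ½[√(1 + 8Fr₂²) − 1] = ½[√1.406 − 1] = 0.0929.
y₁ = 0.0929 × 3.94 = 0.366 m.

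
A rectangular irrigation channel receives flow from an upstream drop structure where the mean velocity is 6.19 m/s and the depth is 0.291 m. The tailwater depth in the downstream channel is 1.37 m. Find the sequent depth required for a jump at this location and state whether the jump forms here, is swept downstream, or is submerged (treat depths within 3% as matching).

Fr₁ = V₁/√(g·y₁) = 6.19/√(9.81×0.291) = 3.66.
Bélanger equation: y₂/y₁ = ½[√(1 + 8Fr₁²) − 1] = ½[√108.4 − 1] = 4.71.
y₂ = 4.71 × 0.291 = 1.37 m.
Tailwater y_tw = 1.37 m: y_tw ≈ y₂, so the jump forms here.

y₂ = 1.37 m; the jump forms here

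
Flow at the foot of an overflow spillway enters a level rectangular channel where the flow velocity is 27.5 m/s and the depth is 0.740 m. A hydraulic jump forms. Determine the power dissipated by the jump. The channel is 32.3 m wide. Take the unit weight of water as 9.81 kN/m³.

P = 185506 kW

Fr₁ = V₁/√(g·y₁) = 27.5/√(9.81×0.740) = 10.2.
Sequent-depth ratio: y₂/y₁ = ½[√(1 + 8Fr₁²) − 1] = ½[√834.4 − 1] = 13.9.
y₂ = 13.9 × 0.740 = 10.3 m.
Head loss: ΔE = (y₂ − y₁)³/(4y₁y₂) = (10.3 − 0.740)³/(4×0.740×10.3) = 879/30.5 = 28.8 m.
q = V₁·y₁ = 27.5 × 0.740 = 20.4 m²/s. Q = q·b = 20.4 × 32.3 = 657 m³/s. P = γ·Q·ΔE = 9.81 × 657 × 28.8 = 185506 kW.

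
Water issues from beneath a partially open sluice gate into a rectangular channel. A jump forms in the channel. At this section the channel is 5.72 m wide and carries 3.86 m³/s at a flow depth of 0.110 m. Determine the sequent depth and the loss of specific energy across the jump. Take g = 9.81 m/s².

q = Q/b = 3.86/5.72 = 0.675 m²/s; V₁ = q/y₁ = 6.13 m/s. Fr₁ = V₁/√(g·y₁) = 5.91.
Sequent-depth ratio: y₂/y₁ = ½[√(1 + 8Fr₁²) − 1] = ½[√280.0 − 1] = 7.87.
y₂ = 7.87 × 0.110 = 0.865 m.
Head loss: ΔE = (y₂ − y₁)³/(4y₁y₂) = (0.865 − 0.110)³/(4×0.110×0.865) = 0.431/0.381 = 1.13 m.

y₂ = 0.865 m; ΔE = 1.13 m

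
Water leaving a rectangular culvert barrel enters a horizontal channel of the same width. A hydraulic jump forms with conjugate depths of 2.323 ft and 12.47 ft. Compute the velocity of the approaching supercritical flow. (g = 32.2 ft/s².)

V₁ = 35.76 ft/s

For a rectangular channel the momentum equation gives q² = ½·g·y₁·y₂·(y₁ + y₂) = ½×32.2×2.323×12.47×14.79 = 6899.
q = √6899 = 83.06 ft²/s.
V₁ = q/y₁ = 83.06/2.323 = 35.76 ft/s.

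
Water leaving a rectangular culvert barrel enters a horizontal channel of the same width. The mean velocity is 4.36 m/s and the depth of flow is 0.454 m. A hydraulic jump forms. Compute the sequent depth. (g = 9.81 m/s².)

Fr₁ = V₁/√(g·y₁) = 4.36/√(9.81×0.454) = 2.07.
Conjugate-depth relation: y₂/y₁ = ½[√(1 + 8Fr₁²) − 1] = ½[√35.15 − 1] = 2.46.
y₂ = 2.46 × 0.454 = 1.12 m.

y₂ = 1.12 m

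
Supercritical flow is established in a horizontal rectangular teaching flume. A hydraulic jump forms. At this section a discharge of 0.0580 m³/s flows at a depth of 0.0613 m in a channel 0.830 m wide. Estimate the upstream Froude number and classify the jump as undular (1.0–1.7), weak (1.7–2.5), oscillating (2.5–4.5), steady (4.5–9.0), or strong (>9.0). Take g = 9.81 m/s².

Fr₁ = 1.47; undular jump

q = Q/b = 0.0580/0.830 = 0.0699 m²/s; V₁ = q/y₁ = 1.14 m/s. Fr₁ = V₁/√(g·y₁) = 1.47.
Fr₁ = 1.47 lies in the undular range.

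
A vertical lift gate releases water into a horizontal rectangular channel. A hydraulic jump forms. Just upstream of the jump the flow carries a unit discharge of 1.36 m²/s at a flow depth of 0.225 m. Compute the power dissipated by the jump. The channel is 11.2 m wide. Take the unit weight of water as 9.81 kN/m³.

V₁ = q/y₁ = 1.36/0.225 = 6.04 m/s. Fr₁ = V₁/√(g·y₁) = 6.04/√(9.81×0.225) = 4.07.
From the momentum equation for a rectangular channel, y₂/y₁ = ½[√(1 + 8Fr₁²) − 1] = ½[√133.4 − 1] = 5.28.
y₂ = 5.28 × 0.225 = 1.19 m.
V₂ = q/y₂ = 1.36/1.19 = 1.15 m/s. E₁ = y₁ + V₁²/2g = 2.09 m; E₂ = y₂ + V₂²/2g = 1.25 m. ΔE = E₁ − E₂ = 0.833 m.
Q = q·b = 1.36 × 11.2 = 15.2 m³/s. P = γ·Q·ΔE = 9.81 × 15.2 × 0.833 = 125 kW.

P = 125 kW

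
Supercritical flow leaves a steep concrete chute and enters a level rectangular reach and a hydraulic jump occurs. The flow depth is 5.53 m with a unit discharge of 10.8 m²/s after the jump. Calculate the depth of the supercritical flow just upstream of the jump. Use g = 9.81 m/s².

y₁ = 0.691 m

V₂ = q/y₂ = 10.8/5.53 = 1.95 m/s; Fr₂ = V₂/√(g·y₂) = 0.265.
Since the conjugate-depth ratio holds either way, y₁/y₂ = ½[√(1 + 8Fr₂²) − 1] = ½[√1.562 − 1] = 0.125.
y₁ = 0.125 × 5.53 = 0.691 m.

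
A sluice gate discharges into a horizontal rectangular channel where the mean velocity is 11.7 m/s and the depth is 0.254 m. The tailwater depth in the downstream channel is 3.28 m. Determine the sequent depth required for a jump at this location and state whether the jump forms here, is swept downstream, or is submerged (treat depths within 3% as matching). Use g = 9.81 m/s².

y₂ = 2.54 m; the jump is submerged

Fr₁ = V₁/√(g·y₁) = 11.7/√(9.81×0.254) = 7.41.
Bélanger equation: y₂/y₁ = ½[√(1 + 8Fr₁²) − 1] = ½[√440.5 − 1] = 9.99.
y₂ = 9.99 × 0.254 = 2.54 m.
Tailwater y_tw = 3.28 m: y_tw > y₂, so the jump is submerged.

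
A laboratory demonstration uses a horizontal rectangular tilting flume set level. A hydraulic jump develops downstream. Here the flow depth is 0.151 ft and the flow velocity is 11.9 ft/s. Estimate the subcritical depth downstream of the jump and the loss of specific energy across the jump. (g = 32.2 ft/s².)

Fr₁ = V₁/√(g·y₁) = 11.9/√(32.2×0.151) = 5.40.
Sequent-depth ratio: y₂/y₁ = ½[√(1 + 8Fr₁²) − 1] = ½[√234.0 − 1] = 7.15.
y₂ = 7.15 × 0.151 = 1.08 ft.
Head loss: ΔE = (y₂ − y₁)³/(4y₁y₂) = (1.08 − 0.151)³/(4×0.151×1.08) = 0.800/0.652 = 1.23 ft.

y₂ = 1.08 ft; ΔE = 1.23 ft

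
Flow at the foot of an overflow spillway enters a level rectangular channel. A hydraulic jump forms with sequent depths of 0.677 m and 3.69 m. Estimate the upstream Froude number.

For a rectangular channel the momentum equation gives q² = ½·g·y₁·y₂·(y₁ + y₂) = ½×9.81×0.677×3.69×4.37 = 53.5.
q = √53.5 = 7.32 m²/s.
V₁ = q/y₁ = 10.8 m/s; Fr₁ = V₁/√(g·y₁) = 4.19.

Fr₁ = 4.19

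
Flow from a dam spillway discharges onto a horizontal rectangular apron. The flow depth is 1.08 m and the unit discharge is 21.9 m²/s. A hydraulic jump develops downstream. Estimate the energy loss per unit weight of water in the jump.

V₁ = q/y₁ = 21.9/1.08 = 20.3 m/s. Fr₁ = V₁/√(g·y₁) = 20.3/√(9.81×1.08) = 6.23.
Conjugate-depth relation: y₂/y₁ = ½[√(1 + 8Fr₁²) − 1] = ½[√311.5 − 1] = 8.32.
y₂ = 8.32 × 1.08 = 8.99 m.
V₂ = q/y₂ = 21.9/8.99 = 2.44 m/s. E₁ = y₁ + V₁²/2g = 22.0 m; E₂ = y₂ + V₂²/2g = 9.29 m. ΔE = E₁ − E₂ = 12.7 m.

ΔE = 12.7 m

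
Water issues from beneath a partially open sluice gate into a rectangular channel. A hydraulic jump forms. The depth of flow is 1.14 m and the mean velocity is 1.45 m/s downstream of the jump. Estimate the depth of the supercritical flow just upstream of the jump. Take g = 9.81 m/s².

Fr₂ = V₂/√(g·y₂) = 1.45/√(9.81×1.14) = 0.434.
Since the conjugate-depth ratio holds either way, y₁/y₂ = ½[√(1 + 8Fr₂²) − 1] = ½[√2.504 − 1] = 0.291.
y₁ = 0.291 × 1.14 = 0.332 m.

y₁ = 0.332 m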